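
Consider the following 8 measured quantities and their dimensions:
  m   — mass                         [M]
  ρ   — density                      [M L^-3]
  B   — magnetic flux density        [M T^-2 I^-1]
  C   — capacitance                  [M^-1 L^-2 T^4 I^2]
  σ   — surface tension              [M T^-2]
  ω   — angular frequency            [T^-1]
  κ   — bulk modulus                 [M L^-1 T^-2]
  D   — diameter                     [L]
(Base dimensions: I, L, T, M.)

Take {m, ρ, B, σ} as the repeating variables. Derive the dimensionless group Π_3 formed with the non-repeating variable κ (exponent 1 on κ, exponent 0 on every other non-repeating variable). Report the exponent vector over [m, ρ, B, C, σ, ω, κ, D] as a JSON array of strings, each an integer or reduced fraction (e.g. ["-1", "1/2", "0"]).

Write exponents as rows I,L,T,M / cols m,ρ,B,C,σ,ω,κ,D:
  I: [ 0  0 -1  2  0  0  0  0]
  L: [ 0 -3  0 -2  0  0 -1  1]
  T: [ 0  0 -2  4 -2 -1 -2  0]
  M: [ 1  1  1 -1  1  0  1  0]
Echelon form has 4 nonzero rows (pivots: m,ρ,B,σ)
Repeat: m,ρ,B,σ; free: C,ω,κ,D
RREF:
  r0: [   1    0    0  1/3    0 -1/2 -1/3  1/3]
  r1: [   0    1    0  2/3    0    0  1/3 -1/3]
  r2: [   0    0    1   -2    0    0    0    0]
  r3: [   0    0    0    0    1  1/2    1    0]
Fix exponent of κ at 1, C at 0, ω at 0, D at 0; solve each RREF row for its pivot's exponent:
  r0: exp(m) + (-1/3)·1 = 0 ⇒ exp(m) = 1/3
  r1: exp(ρ) + (1/3)·1 = 0 ⇒ exp(ρ) = -1/3
  r2: exp(B) + (0)·1 = 0 ⇒ exp(B) = 0
  r3: exp(σ) + (1)·1 = 0 ⇒ exp(σ) = -1
Π_3 = m^(1/3) · ρ^(-1/3) · σ^-1 · κ

["1/3", "-1/3", "0", "0", "-1", "0", "1", "0"]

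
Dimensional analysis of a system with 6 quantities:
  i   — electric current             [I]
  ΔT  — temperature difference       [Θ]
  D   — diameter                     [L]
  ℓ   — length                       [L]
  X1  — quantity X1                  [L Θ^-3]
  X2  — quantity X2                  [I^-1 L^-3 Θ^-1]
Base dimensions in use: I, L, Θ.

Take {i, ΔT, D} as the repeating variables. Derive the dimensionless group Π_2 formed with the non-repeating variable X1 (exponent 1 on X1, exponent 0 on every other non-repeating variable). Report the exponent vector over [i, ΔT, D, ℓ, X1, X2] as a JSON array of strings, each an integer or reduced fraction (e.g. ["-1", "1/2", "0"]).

Write exponents as rows I,L,Θ / cols i,ΔT,D,ℓ,X1,X2:
  I: [ 1  0  0  0  0 -1]
  L: [ 0  0  1  1  1 -3]
  Θ: [ 0  1  0  0 -3 -1]
RREF → pivots at {i,ΔT,D} ⇒ r = 3
Repeat: i,ΔT,D; free: ℓ,X1,X2
RREF:
  r0: [   1    0    0    0    0   -1]
  r1: [   0    1    0    0   -3   -1]
  r2: [   0    0    1    1    1   -3]
Fix exponent of X1 at 1, ℓ at 0, X2 at 0; solve each RREF row for its pivot's exponent:
  r0: exp(i) + (0)·1 = 0 ⇒ exp(i) = 0
  r1: exp(ΔT) + (-3)·1 = 0 ⇒ exp(ΔT) = 3
  r2: exp(D) + (1)·1 = 0 ⇒ exp(D) = -1
Π_2 = ΔT^3 · D^-1 · X1

["0", "3", "-1", "0", "1", "0"]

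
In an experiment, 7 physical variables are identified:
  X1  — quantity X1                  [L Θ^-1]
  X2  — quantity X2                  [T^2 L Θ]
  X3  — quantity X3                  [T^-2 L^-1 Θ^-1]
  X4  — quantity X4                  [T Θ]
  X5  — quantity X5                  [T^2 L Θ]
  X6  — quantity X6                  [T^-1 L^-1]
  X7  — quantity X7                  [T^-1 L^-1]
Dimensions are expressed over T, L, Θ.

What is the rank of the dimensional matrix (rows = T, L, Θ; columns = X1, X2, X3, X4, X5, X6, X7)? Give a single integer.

Write exponents as rows T,L,Θ / cols X1,X2,X3,X4,X5,X6,X7:
  T: [ 0  2 -2  1  2 -1 -1]
  L: [ 1  1 -1  0  1 -1 -1]
  Θ: [-1  1 -1  1  1  0  0]
Echelon form has 2 nonzero rows (pivots: X1,X2)

2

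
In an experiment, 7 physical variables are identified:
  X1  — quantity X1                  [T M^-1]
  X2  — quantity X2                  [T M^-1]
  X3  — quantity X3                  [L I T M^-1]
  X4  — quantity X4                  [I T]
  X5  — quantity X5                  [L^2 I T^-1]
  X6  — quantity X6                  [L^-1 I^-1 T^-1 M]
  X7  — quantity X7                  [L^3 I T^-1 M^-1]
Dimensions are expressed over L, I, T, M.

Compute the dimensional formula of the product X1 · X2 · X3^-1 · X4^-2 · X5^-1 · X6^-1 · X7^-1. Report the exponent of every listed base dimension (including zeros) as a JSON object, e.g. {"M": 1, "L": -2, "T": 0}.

{"L": -5, "I": -4, "T": 2, "M": -1}

Write exponents as rows L,I,T,M / cols X1,X2,X3,X4,X5,X6,X7:
  L: [ 0  0  1  0  2 -1  3]
  I: [ 0  0  1  1  1 -1  1]
  T: [ 1  1  1  1 -1 -1 -1]
  M: [-1 -1 -1  0  0  1 -1]
  [L]: (1)·0+(1)·0+(-1)·1+(-2)·0+(-1)·2+(-1)·-1+(-1)·3 = -5
  [I]: (1)·0+(1)·0+(-1)·1+(-2)·1+(-1)·1+(-1)·-1+(-1)·1 = -4
  [T]: (1)·1+(1)·1+(-1)·1+(-2)·1+(-1)·-1+(-1)·-1+(-1)·-1 = 2
  [M]: (1)·-1+(1)·-1+(-1)·-1+(-2)·0+(-1)·0+(-1)·1+(-1)·-1 = -1
⇒ L^-5 I^-4 T^2 M^-1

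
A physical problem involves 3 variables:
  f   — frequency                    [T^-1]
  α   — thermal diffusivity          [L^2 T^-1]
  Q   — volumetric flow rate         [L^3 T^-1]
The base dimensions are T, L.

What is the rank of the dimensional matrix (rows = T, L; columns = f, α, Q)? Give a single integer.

2

Dimensional matrix (T×L by f×α×Q):
  T: [-1 -1 -1]
  L: [ 0  2  3]
RREF → pivots at {f,α} ⇒ r = 2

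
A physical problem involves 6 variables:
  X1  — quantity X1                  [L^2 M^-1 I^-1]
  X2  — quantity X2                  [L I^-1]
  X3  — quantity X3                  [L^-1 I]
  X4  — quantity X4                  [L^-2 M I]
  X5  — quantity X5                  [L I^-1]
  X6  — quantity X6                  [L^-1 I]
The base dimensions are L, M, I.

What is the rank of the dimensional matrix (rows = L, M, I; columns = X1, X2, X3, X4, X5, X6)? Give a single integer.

2

Exponent matrix [L,M,I] × [X1,X2,X3,X4,X5,X6]:
  L: [ 2  1 -1 -2  1 -1]
  M: [-1  0  0  1  0  0]
  I: [-1 -1  1  1 -1  1]
Row reduction gives pivot columns X1,X2; rank = 2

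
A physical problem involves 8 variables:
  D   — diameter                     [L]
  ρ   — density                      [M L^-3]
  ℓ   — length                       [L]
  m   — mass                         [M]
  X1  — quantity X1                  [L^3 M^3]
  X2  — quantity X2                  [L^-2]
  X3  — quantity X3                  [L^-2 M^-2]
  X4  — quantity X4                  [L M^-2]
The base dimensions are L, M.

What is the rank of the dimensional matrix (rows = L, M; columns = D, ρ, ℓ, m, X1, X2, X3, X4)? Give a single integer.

Write exponents as rows L,M / cols D,ρ,ℓ,m,X1,X2,X3,X4:
  L: [ 1 -3  1  0  3 -2 -2  1]
  M: [ 0  1  0  1  3  0 -2 -2]
Row reduction gives pivot columns D,ρ; rank = 2

2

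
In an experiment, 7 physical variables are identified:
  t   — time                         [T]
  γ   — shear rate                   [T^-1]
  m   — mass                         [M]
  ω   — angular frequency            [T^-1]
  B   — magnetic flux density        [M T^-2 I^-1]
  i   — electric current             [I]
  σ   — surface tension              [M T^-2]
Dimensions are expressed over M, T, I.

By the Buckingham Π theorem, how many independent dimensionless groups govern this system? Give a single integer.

Dimensional matrix (M×T×I by t×γ×m×ω×B×i×σ):
  M: [ 0  0  1  0  1  0  1]
  T: [ 1 -1  0 -1 -2  0 -2]
  I: [ 0  0  0  0 -1  1  0]
Echelon form has 3 nonzero rows (pivots: t,m,B)
Π count = n − r = 7 − 3 = 4

4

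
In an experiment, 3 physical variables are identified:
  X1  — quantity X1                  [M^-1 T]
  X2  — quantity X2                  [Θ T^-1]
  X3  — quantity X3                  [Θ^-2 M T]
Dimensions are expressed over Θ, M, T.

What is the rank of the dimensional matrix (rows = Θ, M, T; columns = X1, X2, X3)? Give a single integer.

Exponent matrix [Θ,M,T] × [X1,X2,X3]:
  Θ: [ 0  1 -2]
  M: [-1  0  1]
  T: [ 1 -1  1]
Echelon form has 2 nonzero rows (pivots: X1,X2)

2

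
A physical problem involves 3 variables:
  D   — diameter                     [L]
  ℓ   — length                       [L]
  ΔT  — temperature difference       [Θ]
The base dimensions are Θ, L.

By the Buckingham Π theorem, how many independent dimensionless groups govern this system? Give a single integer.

Dimensional matrix (Θ×L by D×ℓ×ΔT):
  Θ: [ 0  0  1]
  L: [ 1  1  0]
Echelon form has 2 nonzero rows (pivots: D,ΔT)
3 vars − rank 2 = 1 Π group

1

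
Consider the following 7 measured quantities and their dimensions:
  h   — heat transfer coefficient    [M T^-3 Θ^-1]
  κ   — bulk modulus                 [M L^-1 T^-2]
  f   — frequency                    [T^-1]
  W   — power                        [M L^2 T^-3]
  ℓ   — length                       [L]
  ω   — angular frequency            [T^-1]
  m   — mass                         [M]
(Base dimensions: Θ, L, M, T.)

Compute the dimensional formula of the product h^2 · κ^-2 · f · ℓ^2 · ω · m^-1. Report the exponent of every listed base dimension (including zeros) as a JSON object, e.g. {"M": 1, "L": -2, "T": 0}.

Exponent matrix [Θ,L,M,T] × [h,κ,f,W,ℓ,ω,m]:
  Θ: [-1  0  0  0  0  0  0]
  L: [ 0 -1  0  2  1  0  0]
  M: [ 1  1  0  1  0  0  1]
  T: [-3 -2 -1 -3  0 -1  0]
  [Θ]: (2)·-1+(-2)·0+(1)·0+(2)·0+(1)·0+(-1)·0 = -2
  [L]: (2)·0+(-2)·-1+(1)·0+(2)·1+(1)·0+(-1)·0 = 4
  [M]: (2)·1+(-2)·1+(1)·0+(2)·0+(1)·0+(-1)·1 = -1
  [T]: (2)·-3+(-2)·-2+(1)·-1+(2)·0+(1)·-1+(-1)·0 = -4
⇒ Θ^-2 L^4 M^-1 T^-4

{"Θ": -2, "L": 4, "M": -1, "T": -4}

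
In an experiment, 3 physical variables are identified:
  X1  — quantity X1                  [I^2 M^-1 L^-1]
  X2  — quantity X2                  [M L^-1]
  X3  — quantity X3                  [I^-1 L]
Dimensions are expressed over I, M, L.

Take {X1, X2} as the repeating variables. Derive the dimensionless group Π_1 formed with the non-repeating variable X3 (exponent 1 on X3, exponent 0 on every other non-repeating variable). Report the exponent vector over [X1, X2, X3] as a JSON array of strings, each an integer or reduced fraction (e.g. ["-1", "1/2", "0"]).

["1/2", "1/2", "1"]

Write exponents as rows I,M,L / cols X1,X2,X3:
  I: [ 2  0 -1]
  M: [-1  1  0]
  L: [-1 -1  1]
RREF → pivots at {X1,X2} ⇒ r = 2
Repeat: X1,X2; free: X3
RREF:
  r0: [   1    0 -1/2]
  r1: [   0    1 -1/2]
  r2: [   0    0    0]
Fix exponent of X3 at 1; solve each RREF row for its pivot's exponent:
  r0: exp(X1) + (-1/2)·1 = 0 ⇒ exp(X1) = 1/2
  r1: exp(X2) + (-1/2)·1 = 0 ⇒ exp(X2) = 1/2
Π_1 = X1^(1/2) · X2^(1/2) · X3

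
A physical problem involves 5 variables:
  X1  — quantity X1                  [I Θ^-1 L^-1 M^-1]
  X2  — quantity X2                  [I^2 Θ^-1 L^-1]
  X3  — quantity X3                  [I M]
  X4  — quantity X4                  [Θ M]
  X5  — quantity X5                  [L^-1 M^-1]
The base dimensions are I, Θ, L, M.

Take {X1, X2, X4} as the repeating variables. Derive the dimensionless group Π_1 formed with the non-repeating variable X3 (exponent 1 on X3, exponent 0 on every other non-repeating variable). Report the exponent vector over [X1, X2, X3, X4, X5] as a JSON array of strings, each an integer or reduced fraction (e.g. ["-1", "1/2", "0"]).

["1", "-1", "1", "0", "0"]

Exponent matrix [I,Θ,L,M] × [X1,X2,X3,X4,X5]:
  I: [ 1  2  1  0  0]
  Θ: [-1 -1  0  1  0]
  L: [-1 -1  0  0 -1]
  M: [-1  0  1  1 -1]
Echelon form has 3 nonzero rows (pivots: X1,X2,X4)
Pivot set = {X1,X2,X4}, free = {X3,X5}
RREF:
  r0: [   1    0   -1    0    2]
  r1: [   0    1    1    0   -1]
  r2: [   0    0    0    1    1]
  r3: [   0    0    0    0    0]
Fix exponent of X3 at 1, X5 at 0; solve each RREF row for its pivot's exponent:
  r0: exp(X1) + (-1)·1 = 0 ⇒ exp(X1) = 1
  r1: exp(X2) + (1)·1 = 0 ⇒ exp(X2) = -1
  r2: exp(X4) + (0)·1 = 0 ⇒ exp(X4) = 0
Π_1 = X1 · X2^-1 · X3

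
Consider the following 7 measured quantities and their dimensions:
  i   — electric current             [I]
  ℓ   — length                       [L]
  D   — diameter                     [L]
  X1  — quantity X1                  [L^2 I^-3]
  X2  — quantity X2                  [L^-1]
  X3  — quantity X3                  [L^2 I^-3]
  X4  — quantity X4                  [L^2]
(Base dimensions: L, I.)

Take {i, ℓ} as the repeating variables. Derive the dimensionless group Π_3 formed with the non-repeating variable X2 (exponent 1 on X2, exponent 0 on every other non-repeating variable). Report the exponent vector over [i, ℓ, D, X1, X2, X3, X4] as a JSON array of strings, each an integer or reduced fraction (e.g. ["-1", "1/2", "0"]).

["0", "1", "0", "0", "1", "0", "0"]

Write exponents as rows L,I / cols i,ℓ,D,X1,X2,X3,X4:
  L: [ 0  1  1  2 -1  2  2]
  I: [ 1  0  0 -3  0 -3  0]
RREF → pivots at {i,ℓ} ⇒ r = 2
Repeat: i,ℓ; free: D,X1,X2,X3,X4
RREF:
  r0: [   1    0    0   -3    0   -3    0]
  r1: [   0    1    1    2   -1    2    2]
Fix exponent of X2 at 1, D at 0, X1 at 0, X3 at 0, X4 at 0; solve each RREF row for its pivot's exponent:
  r0: exp(i) + (0)·1 = 0 ⇒ exp(i) = 0
  r1: exp(ℓ) + (-1)·1 = 0 ⇒ exp(ℓ) = 1
Π_3 = ℓ · X2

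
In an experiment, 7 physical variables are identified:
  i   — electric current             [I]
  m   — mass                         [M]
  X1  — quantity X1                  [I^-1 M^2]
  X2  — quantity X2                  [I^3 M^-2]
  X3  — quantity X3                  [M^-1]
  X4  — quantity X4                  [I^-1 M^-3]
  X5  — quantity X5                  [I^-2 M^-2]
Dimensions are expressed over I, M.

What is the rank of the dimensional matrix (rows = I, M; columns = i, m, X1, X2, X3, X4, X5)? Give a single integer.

Exponent matrix [I,M] × [i,m,X1,X2,X3,X4,X5]:
  I: [ 1  0 -1  3  0 -1 -2]
  M: [ 0  1  2 -2 -1 -3 -2]
RREF → pivots at {i,m} ⇒ r = 2

2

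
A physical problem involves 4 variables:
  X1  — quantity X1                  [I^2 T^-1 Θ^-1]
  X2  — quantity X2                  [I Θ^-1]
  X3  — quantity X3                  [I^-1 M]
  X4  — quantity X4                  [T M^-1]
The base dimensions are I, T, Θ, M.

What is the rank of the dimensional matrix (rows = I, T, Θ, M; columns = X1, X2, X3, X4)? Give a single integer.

Write exponents as rows I,T,Θ,M / cols X1,X2,X3,X4:
  I: [ 2  1 -1  0]
  T: [-1  0  0  1]
  Θ: [-1 -1  0  0]
  M: [ 0  0  1 -1]
Row reduction gives pivot columns X1,X2,X3; rank = 3

3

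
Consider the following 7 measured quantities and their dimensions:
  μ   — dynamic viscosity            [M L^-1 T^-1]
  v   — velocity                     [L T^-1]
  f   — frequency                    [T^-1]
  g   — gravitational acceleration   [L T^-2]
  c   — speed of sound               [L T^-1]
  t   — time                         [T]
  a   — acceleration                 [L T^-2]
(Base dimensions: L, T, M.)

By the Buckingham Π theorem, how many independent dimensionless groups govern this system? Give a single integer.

4

Exponent matrix [L,T,M] × [μ,v,f,g,c,t,a]:
  L: [-1  1  0  1  1  0  1]
  T: [-1 -1 -1 -2 -1  1 -2]
  M: [ 1  0  0  0  0  0  0]
RREF → pivots at {μ,v,f} ⇒ r = 3
Π count = n − r = 7 − 3 = 4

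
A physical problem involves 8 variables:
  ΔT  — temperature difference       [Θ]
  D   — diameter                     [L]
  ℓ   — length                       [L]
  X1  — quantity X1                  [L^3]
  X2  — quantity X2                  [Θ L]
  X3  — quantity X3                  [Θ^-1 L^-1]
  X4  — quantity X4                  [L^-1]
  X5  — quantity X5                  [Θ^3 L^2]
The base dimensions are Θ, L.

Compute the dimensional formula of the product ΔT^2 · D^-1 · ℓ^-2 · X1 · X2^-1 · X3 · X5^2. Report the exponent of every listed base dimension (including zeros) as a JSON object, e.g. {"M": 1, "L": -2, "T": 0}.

Write exponents as rows Θ,L / cols ΔT,D,ℓ,X1,X2,X3,X4,X5:
  Θ: [ 1  0  0  0  1 -1  0  3]
  L: [ 0  1  1  3  1 -1 -1  2]
  [Θ]: (2)·1+(-1)·0+(-2)·0+(1)·0+(-1)·1+(1)·-1+(2)·3 = 6
  [L]: (2)·0+(-1)·1+(-2)·1+(1)·3+(-1)·1+(1)·-1+(2)·2 = 2
⇒ Θ^6 L^2

{"Θ": 6, "L": 2}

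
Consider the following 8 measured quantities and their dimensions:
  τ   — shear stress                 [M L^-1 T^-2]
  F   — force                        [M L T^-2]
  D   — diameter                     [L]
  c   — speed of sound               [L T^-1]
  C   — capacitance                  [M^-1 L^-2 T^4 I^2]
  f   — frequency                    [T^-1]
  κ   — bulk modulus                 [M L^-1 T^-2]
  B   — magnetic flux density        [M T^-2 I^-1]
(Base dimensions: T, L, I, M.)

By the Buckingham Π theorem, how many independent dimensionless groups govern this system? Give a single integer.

4

Write exponents as rows T,L,I,M / cols τ,F,D,c,C,f,κ,B:
  T: [-2 -2  0 -1  4 -1 -2 -2]
  L: [-1  1  1  1 -2  0 -1  0]
  I: [ 0  0  0  0  2  0  0 -1]
  M: [ 1  1  0  0 -1  0  1  1]
Echelon form has 4 nonzero rows (pivots: τ,F,c,C)
n=8, r=4 ⇒ 4 dimensionless groups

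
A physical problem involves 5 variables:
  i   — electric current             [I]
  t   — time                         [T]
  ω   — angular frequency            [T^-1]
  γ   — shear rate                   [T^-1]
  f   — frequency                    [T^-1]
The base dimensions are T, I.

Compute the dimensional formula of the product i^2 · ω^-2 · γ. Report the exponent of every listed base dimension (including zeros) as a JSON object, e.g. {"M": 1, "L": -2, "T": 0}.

Write exponents as rows T,I / cols i,t,ω,γ,f:
  T: [ 0  1 -1 -1 -1]
  I: [ 1  0  0  0  0]
  [T]: (2)·0+(-2)·-1+(1)·-1 = 1
  [I]: (2)·1+(-2)·0+(1)·0 = 2
⇒ T I^2

{"T": 1, "I": 2}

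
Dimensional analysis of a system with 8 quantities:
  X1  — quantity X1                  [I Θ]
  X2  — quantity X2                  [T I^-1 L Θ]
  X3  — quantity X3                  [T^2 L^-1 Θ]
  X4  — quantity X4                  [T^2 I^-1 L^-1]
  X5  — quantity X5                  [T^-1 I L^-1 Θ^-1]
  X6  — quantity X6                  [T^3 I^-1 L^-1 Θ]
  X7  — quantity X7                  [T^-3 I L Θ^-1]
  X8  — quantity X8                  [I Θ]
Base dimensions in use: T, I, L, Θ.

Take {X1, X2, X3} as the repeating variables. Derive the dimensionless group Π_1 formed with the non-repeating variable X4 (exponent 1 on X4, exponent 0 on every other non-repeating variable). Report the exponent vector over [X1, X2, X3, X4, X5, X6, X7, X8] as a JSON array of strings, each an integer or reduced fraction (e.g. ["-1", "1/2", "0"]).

["1", "0", "-1", "1", "0", "0", "0", "0"]

Write exponents as rows T,I,L,Θ / cols X1,X2,X3,X4,X5,X6,X7,X8:
  T: [ 0  1  2  2 -1  3 -3  0]
  I: [ 1 -1  0 -1  1 -1  1  1]
  L: [ 0  1 -1 -1 -1 -1  1  0]
  Θ: [ 1  1  1  0 -1  1 -1  1]
Echelon form has 3 nonzero rows (pivots: X1,X2,X3)
Pivot set = {X1,X2,X3}, free = {X4,X5,X6,X7,X8}
RREF:
  r0: [   1    0    0   -1    0 -2/3  2/3    1]
  r1: [   0    1    0    0   -1  1/3 -1/3    0]
  r2: [   0    0    1    1    0  4/3 -4/3    0]
  r3: [   0    0    0    0    0    0    0    0]
Fix exponent of X4 at 1, X5 at 0, X6 at 0, X7 at 0, X8 at 0; solve each RREF row for its pivot's exponent:
  r0: exp(X1) + (-1)·1 = 0 ⇒ exp(X1) = 1
  r1: exp(X2) + (0)·1 = 0 ⇒ exp(X2) = 0
  r2: exp(X3) + (1)·1 = 0 ⇒ exp(X3) = -1
Π_1 = X1 · X3^-1 · X4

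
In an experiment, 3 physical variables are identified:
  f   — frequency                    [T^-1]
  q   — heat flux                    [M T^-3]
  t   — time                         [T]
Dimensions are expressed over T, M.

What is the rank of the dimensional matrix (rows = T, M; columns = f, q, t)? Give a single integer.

2

Write exponents as rows T,M / cols f,q,t:
  T: [-1 -3  1]
  M: [ 0  1  0]
RREF → pivots at {f,q} ⇒ r = 2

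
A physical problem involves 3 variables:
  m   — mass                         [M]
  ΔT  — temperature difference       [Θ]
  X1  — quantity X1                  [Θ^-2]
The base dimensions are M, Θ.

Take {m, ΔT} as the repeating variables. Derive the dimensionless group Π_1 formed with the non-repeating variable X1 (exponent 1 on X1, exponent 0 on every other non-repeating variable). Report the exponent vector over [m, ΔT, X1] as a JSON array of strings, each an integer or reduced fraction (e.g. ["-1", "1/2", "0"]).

Write exponents as rows M,Θ / cols m,ΔT,X1:
  M: [ 1  0  0]
  Θ: [ 0  1 -2]
Row reduction gives pivot columns m,ΔT; rank = 2
Repeat: m,ΔT; free: X1
RREF:
  r0: [   1    0    0]
  r1: [   0    1   -2]
Fix exponent of X1 at 1; solve each RREF row for its pivot's exponent:
  r0: exp(m) + (0)·1 = 0 ⇒ exp(m) = 0
  r1: exp(ΔT) + (-2)·1 = 0 ⇒ exp(ΔT) = 2
Π_1 = ΔT^2 · X1

["0", "2", "1"]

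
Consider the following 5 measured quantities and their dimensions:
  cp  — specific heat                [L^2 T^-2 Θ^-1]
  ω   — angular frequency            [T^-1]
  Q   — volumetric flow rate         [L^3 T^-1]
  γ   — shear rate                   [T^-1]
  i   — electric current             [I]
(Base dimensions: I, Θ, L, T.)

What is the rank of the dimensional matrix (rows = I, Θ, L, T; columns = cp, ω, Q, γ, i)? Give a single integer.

4

Dimensional matrix (I×Θ×L×T by cp×ω×Q×γ×i):
  I: [ 0  0  0  0  1]
  Θ: [-1  0  0  0  0]
  L: [ 2  0  3  0  0]
  T: [-2 -1 -1 -1  0]
RREF → pivots at {cp,ω,Q,i} ⇒ r = 4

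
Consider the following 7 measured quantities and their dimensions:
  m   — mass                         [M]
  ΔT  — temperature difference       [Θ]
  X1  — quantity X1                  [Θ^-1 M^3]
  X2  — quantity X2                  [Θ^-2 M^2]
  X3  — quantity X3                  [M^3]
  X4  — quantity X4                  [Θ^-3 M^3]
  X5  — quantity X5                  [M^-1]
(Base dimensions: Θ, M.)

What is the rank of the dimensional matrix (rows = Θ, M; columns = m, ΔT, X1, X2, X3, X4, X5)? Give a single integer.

2

Dimensional matrix (Θ×M by m×ΔT×X1×X2×X3×X4×X5):
  Θ: [ 0  1 -1 -2  0 -3  0]
  M: [ 1  0  3  2  3  3 -1]
RREF → pivots at {m,ΔT} ⇒ r = 2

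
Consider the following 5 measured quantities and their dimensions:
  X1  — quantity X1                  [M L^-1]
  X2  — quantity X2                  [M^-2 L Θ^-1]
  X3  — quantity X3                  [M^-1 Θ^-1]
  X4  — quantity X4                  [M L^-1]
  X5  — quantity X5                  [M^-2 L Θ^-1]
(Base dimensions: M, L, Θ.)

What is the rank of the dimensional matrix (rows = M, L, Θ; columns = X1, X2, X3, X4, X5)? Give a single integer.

2

Exponent matrix [M,L,Θ] × [X1,X2,X3,X4,X5]:
  M: [ 1 -2 -1  1 -2]
  L: [-1  1  0 -1  1]
  Θ: [ 0 -1 -1  0 -1]
RREF → pivots at {X1,X2} ⇒ r = 2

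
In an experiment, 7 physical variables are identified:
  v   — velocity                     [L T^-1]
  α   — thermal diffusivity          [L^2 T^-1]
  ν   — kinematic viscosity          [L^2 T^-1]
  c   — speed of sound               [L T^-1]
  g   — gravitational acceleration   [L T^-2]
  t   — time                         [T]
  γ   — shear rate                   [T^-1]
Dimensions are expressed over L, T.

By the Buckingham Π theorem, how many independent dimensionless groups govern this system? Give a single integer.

Exponent matrix [L,T] × [v,α,ν,c,g,t,γ]:
  L: [ 1  2  2  1  1  0  0]
  T: [-1 -1 -1 -1 -2  1 -1]
RREF → pivots at {v,α} ⇒ r = 2
n=7, r=2 ⇒ 5 dimensionless groups

5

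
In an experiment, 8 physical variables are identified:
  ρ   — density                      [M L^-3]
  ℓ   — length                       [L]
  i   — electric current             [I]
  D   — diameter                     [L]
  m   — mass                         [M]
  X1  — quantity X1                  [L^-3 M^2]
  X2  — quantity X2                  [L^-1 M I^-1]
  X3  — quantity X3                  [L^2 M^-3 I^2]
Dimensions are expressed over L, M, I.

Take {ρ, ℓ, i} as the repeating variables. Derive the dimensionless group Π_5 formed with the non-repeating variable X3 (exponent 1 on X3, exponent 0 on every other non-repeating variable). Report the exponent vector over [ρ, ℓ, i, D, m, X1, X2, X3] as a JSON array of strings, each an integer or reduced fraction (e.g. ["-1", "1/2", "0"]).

["3", "7", "-2", "0", "0", "0", "0", "1"]

Write exponents as rows L,M,I / cols ρ,ℓ,i,D,m,X1,X2,X3:
  L: [-3  1  0  1  0 -3 -1  2]
  M: [ 1  0  0  0  1  2  1 -3]
  I: [ 0  0  1  0  0  0 -1  2]
Row reduction gives pivot columns ρ,ℓ,i; rank = 3
Pivot set = {ρ,ℓ,i}, free = {D,m,X1,X2,X3}
RREF:
  r0: [   1    0    0    0    1    2    1   -3]
  r1: [   0    1    0    1    3    3    2   -7]
  r2: [   0    0    1    0    0    0   -1    2]
Fix exponent of X3 at 1, D at 0, m at 0, X1 at 0, X2 at 0; solve each RREF row for its pivot's exponent:
  r0: exp(ρ) + (-3)·1 = 0 ⇒ exp(ρ) = 3
  r1: exp(ℓ) + (-7)·1 = 0 ⇒ exp(ℓ) = 7
  r2: exp(i) + (2)·1 = 0 ⇒ exp(i) = -2
Π_5 = ρ^3 · ℓ^7 · i^-2 · X3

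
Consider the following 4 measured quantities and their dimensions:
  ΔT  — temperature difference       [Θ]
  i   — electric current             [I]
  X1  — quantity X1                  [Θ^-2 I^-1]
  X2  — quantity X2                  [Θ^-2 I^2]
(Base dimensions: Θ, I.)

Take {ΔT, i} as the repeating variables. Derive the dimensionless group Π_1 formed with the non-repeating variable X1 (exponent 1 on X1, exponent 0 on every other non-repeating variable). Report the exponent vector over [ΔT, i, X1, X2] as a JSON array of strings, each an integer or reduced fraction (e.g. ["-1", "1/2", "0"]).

Write exponents as rows Θ,I / cols ΔT,i,X1,X2:
  Θ: [ 1  0 -2 -2]
  I: [ 0  1 -1  2]
Row reduction gives pivot columns ΔT,i; rank = 2
Repeat: ΔT,i; free: X1,X2
RREF:
  r0: [   1    0   -2   -2]
  r1: [   0    1   -1    2]
Fix exponent of X1 at 1, X2 at 0; solve each RREF row for its pivot's exponent:
  r0: exp(ΔT) + (-2)·1 = 0 ⇒ exp(ΔT) = 2
  r1: exp(i) + (-1)·1 = 0 ⇒ exp(i) = 1
Π_1 = ΔT^2 · i · X1

["2", "1", "1", "0"]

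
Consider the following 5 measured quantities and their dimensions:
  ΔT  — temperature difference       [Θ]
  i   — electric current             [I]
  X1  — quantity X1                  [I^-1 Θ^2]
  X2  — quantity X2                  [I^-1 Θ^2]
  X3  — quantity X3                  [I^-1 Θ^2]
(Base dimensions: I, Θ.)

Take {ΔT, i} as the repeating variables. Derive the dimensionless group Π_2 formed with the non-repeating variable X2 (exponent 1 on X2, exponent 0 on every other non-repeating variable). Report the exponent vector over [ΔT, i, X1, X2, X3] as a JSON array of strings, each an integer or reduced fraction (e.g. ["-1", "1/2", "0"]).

Exponent matrix [I,Θ] × [ΔT,i,X1,X2,X3]:
  I: [ 0  1 -1 -1 -1]
  Θ: [ 1  0  2  2  2]
Row reduction gives pivot columns ΔT,i; rank = 2
Repeat: ΔT,i; free: X1,X2,X3
RREF:
  r0: [   1    0    2    2    2]
  r1: [   0    1   -1   -1   -1]
Fix exponent of X2 at 1, X1 at 0, X3 at 0; solve each RREF row for its pivot's exponent:
  r0: exp(ΔT) + (2)·1 = 0 ⇒ exp(ΔT) = -2
  r1: exp(i) + (-1)·1 = 0 ⇒ exp(i) = 1
Π_2 = ΔT^-2 · i · X2

["-2", "1", "0", "1", "0"]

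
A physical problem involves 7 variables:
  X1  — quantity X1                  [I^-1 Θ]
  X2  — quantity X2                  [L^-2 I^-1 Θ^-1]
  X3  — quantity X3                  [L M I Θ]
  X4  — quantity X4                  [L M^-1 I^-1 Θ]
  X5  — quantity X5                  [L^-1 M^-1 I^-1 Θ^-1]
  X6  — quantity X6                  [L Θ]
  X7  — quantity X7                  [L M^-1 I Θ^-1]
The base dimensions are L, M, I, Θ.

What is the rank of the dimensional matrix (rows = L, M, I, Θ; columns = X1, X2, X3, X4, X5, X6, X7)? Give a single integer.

3

Dimensional matrix (L×M×I×Θ by X1×X2×X3×X4×X5×X6×X7):
  L: [ 0 -2  1  1 -1  1  1]
  M: [ 0  0  1 -1 -1  0 -1]
  I: [-1 -1  1 -1 -1  0  1]
  Θ: [ 1 -1  1  1 -1  1 -1]
Echelon form has 3 nonzero rows (pivots: X1,X2,X3)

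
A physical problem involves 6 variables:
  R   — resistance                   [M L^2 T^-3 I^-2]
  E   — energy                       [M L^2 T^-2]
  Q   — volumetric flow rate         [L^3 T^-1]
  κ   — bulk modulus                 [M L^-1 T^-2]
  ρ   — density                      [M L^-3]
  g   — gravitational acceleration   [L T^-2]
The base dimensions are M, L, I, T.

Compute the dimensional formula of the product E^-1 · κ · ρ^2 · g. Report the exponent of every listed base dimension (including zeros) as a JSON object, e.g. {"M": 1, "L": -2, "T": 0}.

Exponent matrix [M,L,I,T] × [R,E,Q,κ,ρ,g]:
  M: [ 1  1  0  1  1  0]
  L: [ 2  2  3 -1 -3  1]
  I: [-2  0  0  0  0  0]
  T: [-3 -2 -1 -2  0 -2]
  [M]: (-1)·1+(1)·1+(2)·1+(1)·0 = 2
  [L]: (-1)·2+(1)·-1+(2)·-3+(1)·1 = -8
  [I]: (-1)·0+(1)·0+(2)·0+(1)·0 = 0
  [T]: (-1)·-2+(1)·-2+(2)·0+(1)·-2 = -2
⇒ M^2 L^-8 T^-2

{"M": 2, "L": -8, "I": 0, "T": -2}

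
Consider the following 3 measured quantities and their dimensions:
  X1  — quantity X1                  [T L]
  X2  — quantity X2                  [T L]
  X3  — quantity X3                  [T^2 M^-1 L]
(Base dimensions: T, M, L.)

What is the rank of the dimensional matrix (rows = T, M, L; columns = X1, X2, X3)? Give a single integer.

Write exponents as rows T,M,L / cols X1,X2,X3:
  T: [ 1  1  2]
  M: [ 0  0 -1]
  L: [ 1  1  1]
RREF → pivots at {X1,X3} ⇒ r = 2

2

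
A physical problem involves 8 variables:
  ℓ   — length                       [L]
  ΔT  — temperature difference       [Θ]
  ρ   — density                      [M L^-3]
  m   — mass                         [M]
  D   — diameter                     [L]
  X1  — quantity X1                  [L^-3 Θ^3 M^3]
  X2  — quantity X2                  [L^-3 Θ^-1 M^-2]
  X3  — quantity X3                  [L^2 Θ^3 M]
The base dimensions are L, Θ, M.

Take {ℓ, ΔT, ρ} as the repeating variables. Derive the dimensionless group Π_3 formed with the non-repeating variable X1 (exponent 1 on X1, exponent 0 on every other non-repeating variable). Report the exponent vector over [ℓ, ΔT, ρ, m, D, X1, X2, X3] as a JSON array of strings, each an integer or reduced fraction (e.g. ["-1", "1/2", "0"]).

Write exponents as rows L,Θ,M / cols ℓ,ΔT,ρ,m,D,X1,X2,X3:
  L: [ 1  0 -3  0  1 -3 -3  2]
  Θ: [ 0  1  0  0  0  3 -1  3]
  M: [ 0  0  1  1  0  3 -2  1]
RREF → pivots at {ℓ,ΔT,ρ} ⇒ r = 3
Repeat: ℓ,ΔT,ρ; free: m,D,X1,X2,X3
RREF:
  r0: [   1    0    0    3    1    6   -9    5]
  r1: [   0    1    0    0    0    3   -1    3]
  r2: [   0    0    1    1    0    3   -2    1]
Fix exponent of X1 at 1, m at 0, D at 0, X2 at 0, X3 at 0; solve each RREF row for its pivot's exponent:
  r0: exp(ℓ) + (6)·1 = 0 ⇒ exp(ℓ) = -6
  r1: exp(ΔT) + (3)·1 = 0 ⇒ exp(ΔT) = -3
  r2: exp(ρ) + (3)·1 = 0 ⇒ exp(ρ) = -3
Π_3 = ℓ^-6 · ΔT^-3 · ρ^-3 · X1

["-6", "-3", "-3", "0", "0", "1", "0", "0"]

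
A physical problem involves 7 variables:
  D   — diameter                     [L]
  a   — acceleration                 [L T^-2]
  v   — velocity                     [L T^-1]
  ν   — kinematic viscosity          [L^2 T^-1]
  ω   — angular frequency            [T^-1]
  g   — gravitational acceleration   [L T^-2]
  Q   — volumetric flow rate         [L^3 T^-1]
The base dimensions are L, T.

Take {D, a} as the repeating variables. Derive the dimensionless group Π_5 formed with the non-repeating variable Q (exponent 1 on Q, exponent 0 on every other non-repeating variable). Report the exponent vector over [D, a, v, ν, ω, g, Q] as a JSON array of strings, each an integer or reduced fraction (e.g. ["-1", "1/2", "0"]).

Exponent matrix [L,T] × [D,a,v,ν,ω,g,Q]:
  L: [ 1  1  1  2  0  1  3]
  T: [ 0 -2 -1 -1 -1 -2 -1]
Echelon form has 2 nonzero rows (pivots: D,a)
Repeat: D,a; free: v,ν,ω,g,Q
RREF:
  r0: [   1    0  1/2  3/2 -1/2    0  5/2]
  r1: [   0    1  1/2  1/2  1/2    1  1/2]
Fix exponent of Q at 1, v at 0, ν at 0, ω at 0, g at 0; solve each RREF row for its pivot's exponent:
  r0: exp(D) + (5/2)·1 = 0 ⇒ exp(D) = -5/2
  r1: exp(a) + (1/2)·1 = 0 ⇒ exp(a) = -1/2
Π_5 = D^(-5/2) · a^(-1/2) · Q

["-5/2", "-1/2", "0", "0", "0", "0", "1"]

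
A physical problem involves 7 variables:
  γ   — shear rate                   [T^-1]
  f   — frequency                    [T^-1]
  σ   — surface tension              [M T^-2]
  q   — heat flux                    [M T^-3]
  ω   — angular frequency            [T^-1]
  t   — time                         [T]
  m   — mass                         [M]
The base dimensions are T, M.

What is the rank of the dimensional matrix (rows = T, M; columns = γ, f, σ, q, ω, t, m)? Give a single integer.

2

Write exponents as rows T,M / cols γ,f,σ,q,ω,t,m:
  T: [-1 -1 -2 -3 -1  1  0]
  M: [ 0  0  1  1  0  0  1]
Row reduction gives pivot columns γ,σ; rank = 2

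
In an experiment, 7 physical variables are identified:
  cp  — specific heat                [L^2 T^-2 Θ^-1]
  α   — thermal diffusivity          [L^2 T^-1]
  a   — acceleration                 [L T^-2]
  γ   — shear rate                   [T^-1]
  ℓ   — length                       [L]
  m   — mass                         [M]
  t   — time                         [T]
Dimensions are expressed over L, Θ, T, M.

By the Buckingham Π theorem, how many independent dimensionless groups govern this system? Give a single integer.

Dimensional matrix (L×Θ×T×M by cp×α×a×γ×ℓ×m×t):
  L: [ 2  2  1  0  1  0  0]
  Θ: [-1  0  0  0  0  0  0]
  T: [-2 -1 -2 -1  0  0  1]
  M: [ 0  0  0  0  0  1  0]
Row reduction gives pivot columns cp,α,a,m; rank = 4
Π count = n − r = 7 − 4 = 3

3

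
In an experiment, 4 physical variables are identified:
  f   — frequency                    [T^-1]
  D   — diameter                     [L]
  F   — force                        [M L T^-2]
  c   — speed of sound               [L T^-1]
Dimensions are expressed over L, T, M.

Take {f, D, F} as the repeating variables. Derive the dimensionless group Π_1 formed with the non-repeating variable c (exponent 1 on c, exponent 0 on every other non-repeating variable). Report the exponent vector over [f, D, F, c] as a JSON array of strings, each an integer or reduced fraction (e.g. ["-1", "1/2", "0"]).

Dimensional matrix (L×T×M by f×D×F×c):
  L: [ 0  1  1  1]
  T: [-1  0 -2 -1]
  M: [ 0  0  1  0]
Echelon form has 3 nonzero rows (pivots: f,D,F)
Pivot set = {f,D,F}, free = {c}
RREF:
  r0: [   1    0    0    1]
  r1: [   0    1    0    1]
  r2: [   0    0    1    0]
Fix exponent of c at 1; solve each RREF row for its pivot's exponent:
  r0: exp(f) + (1)·1 = 0 ⇒ exp(f) = -1
  r1: exp(D) + (1)·1 = 0 ⇒ exp(D) = -1
  r2: exp(F) + (0)·1 = 0 ⇒ exp(F) = 0
Π_1 = f^-1 · D^-1 · c

["-1", "-1", "0", "1"]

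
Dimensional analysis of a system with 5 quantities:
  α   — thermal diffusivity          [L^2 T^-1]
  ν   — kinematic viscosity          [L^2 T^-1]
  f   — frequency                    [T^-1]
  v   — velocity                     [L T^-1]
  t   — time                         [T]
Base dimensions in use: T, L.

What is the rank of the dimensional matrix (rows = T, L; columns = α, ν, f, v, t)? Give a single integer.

2

Dimensional matrix (T×L by α×ν×f×v×t):
  T: [-1 -1 -1 -1  1]
  L: [ 2  2  0  1  0]
Row reduction gives pivot columns α,f; rank = 2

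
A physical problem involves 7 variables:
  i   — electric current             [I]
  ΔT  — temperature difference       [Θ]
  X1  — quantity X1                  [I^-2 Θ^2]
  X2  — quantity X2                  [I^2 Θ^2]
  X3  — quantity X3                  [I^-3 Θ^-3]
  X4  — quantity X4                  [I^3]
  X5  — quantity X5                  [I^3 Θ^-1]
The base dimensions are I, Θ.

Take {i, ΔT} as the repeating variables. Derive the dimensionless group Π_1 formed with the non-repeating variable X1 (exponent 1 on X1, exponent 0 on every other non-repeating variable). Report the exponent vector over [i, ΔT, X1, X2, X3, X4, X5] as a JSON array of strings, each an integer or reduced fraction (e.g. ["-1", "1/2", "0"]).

["2", "-2", "1", "0", "0", "0", "0"]

Write exponents as rows I,Θ / cols i,ΔT,X1,X2,X3,X4,X5:
  I: [ 1  0 -2  2 -3  3  3]
  Θ: [ 0  1  2  2 -3  0 -1]
Row reduction gives pivot columns i,ΔT; rank = 2
Pivot set = {i,ΔT}, free = {X1,X2,X3,X4,X5}
RREF:
  r0: [   1    0   -2    2   -3    3    3]
  r1: [   0    1    2    2   -3    0   -1]
Fix exponent of X1 at 1, X2 at 0, X3 at 0, X4 at 0, X5 at 0; solve each RREF row for its pivot's exponent:
  r0: exp(i) + (-2)·1 = 0 ⇒ exp(i) = 2
  r1: exp(ΔT) + (2)·1 = 0 ⇒ exp(ΔT) = -2
Π_1 = i^2 · ΔT^-2 · X1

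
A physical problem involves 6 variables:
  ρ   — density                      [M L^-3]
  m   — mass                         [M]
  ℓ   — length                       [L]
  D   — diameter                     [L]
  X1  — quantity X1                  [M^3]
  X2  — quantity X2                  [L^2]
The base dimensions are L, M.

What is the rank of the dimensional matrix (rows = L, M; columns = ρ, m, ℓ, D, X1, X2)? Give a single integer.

2

Dimensional matrix (L×M by ρ×m×ℓ×D×X1×X2):
  L: [-3  0  1  1  0  2]
  M: [ 1  1  0  0  3  0]
RREF → pivots at {ρ,m} ⇒ r = 2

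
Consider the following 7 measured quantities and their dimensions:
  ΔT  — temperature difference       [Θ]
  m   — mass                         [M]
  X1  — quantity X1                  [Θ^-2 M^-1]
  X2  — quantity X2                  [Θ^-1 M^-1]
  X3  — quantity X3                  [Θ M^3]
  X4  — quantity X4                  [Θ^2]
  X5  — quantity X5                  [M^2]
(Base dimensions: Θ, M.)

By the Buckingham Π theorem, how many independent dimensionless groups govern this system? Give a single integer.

Write exponents as rows Θ,M / cols ΔT,m,X1,X2,X3,X4,X5:
  Θ: [ 1  0 -2 -1  1  2  0]
  M: [ 0  1 -1 -1  3  0  2]
Row reduction gives pivot columns ΔT,m; rank = 2
7 vars − rank 2 = 5 Π groups

5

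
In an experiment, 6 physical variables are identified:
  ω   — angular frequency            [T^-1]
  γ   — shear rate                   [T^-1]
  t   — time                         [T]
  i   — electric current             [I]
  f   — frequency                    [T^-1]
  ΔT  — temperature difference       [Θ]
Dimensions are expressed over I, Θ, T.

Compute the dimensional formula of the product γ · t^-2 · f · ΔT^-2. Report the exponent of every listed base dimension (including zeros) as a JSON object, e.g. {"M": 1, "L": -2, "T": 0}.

Exponent matrix [I,Θ,T] × [ω,γ,t,i,f,ΔT]:
  I: [ 0  0  0  1  0  0]
  Θ: [ 0  0  0  0  0  1]
  T: [-1 -1  1  0 -1  0]
  [I]: (1)·0+(-2)·0+(1)·0+(-2)·0 = 0
  [Θ]: (1)·0+(-2)·0+(1)·0+(-2)·1 = -2
  [T]: (1)·-1+(-2)·1+(1)·-1+(-2)·0 = -4
⇒ Θ^-2 T^-4

{"I": 0, "Θ": -2, "T": -4}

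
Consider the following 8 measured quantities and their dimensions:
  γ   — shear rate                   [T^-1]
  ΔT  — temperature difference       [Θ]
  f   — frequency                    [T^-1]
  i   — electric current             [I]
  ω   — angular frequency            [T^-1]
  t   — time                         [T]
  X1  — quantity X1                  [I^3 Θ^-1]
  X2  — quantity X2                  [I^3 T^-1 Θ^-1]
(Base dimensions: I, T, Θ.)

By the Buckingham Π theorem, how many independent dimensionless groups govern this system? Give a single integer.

5

Exponent matrix [I,T,Θ] × [γ,ΔT,f,i,ω,t,X1,X2]:
  I: [ 0  0  0  1  0  0  3  3]
  T: [-1  0 -1  0 -1  1  0 -1]
  Θ: [ 0  1  0  0  0  0 -1 -1]
Row reduction gives pivot columns γ,ΔT,i; rank = 3
n=8, r=3 ⇒ 5 dimensionless groups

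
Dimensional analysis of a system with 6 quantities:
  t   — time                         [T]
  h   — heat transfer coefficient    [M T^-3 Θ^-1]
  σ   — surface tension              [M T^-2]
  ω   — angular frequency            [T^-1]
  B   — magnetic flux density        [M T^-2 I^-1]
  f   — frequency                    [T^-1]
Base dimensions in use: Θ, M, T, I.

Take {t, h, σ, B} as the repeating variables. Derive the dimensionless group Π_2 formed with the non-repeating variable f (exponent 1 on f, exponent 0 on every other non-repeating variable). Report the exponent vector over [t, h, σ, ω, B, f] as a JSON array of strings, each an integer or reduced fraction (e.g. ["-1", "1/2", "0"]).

Exponent matrix [Θ,M,T,I] × [t,h,σ,ω,B,f]:
  Θ: [ 0 -1  0  0  0  0]
  M: [ 0  1  1  0  1  0]
  T: [ 1 -3 -2 -1 -2 -1]
  I: [ 0  0  0  0 -1  0]
Echelon form has 4 nonzero rows (pivots: t,h,σ,B)
Pivot set = {t,h,σ,B}, free = {ω,f}
RREF:
  r0: [   1    0    0   -1    0   -1]
  r1: [   0    1    0    0    0    0]
  r2: [   0    0    1    0    0    0]
  r3: [   0    0    0    0    1    0]
Fix exponent of f at 1, ω at 0; solve each RREF row for its pivot's exponent:
  r0: exp(t) + (-1)·1 = 0 ⇒ exp(t) = 1
  r1: exp(h) + (0)·1 = 0 ⇒ exp(h) = 0
  r2: exp(σ) + (0)·1 = 0 ⇒ exp(σ) = 0
  r3: exp(B) + (0)·1 = 0 ⇒ exp(B) = 0
Π_2 = t · f

["1", "0", "0", "0", "0", "1"]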